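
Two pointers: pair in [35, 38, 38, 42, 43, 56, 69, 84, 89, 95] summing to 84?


lo=0(35)+hi=9(95)=130
lo=0(35)+hi=8(89)=124
lo=0(35)+hi=7(84)=119
lo=0(35)+hi=6(69)=104
lo=0(35)+hi=5(56)=91
lo=0(35)+hi=4(43)=78
lo=1(38)+hi=4(43)=81
lo=2(38)+hi=4(43)=81
lo=3(42)+hi=4(43)=85

No pair found


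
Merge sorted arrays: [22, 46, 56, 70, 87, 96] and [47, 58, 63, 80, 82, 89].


Take 22 from A
Take 46 from A
Take 47 from B
Take 56 from A
Take 58 from B
Take 63 from B
Take 70 from A
Take 80 from B
Take 82 from B
Take 87 from A
Take 89 from B

Merged: [22, 46, 47, 56, 58, 63, 70, 80, 82, 87, 89, 96]


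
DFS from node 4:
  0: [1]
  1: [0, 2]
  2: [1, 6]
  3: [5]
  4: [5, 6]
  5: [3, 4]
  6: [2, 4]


Visit 4, push [6, 5]
Visit 5, push [3]
Visit 3, push []
Visit 6, push [2]
Visit 2, push [1]
Visit 1, push [0]
Visit 0, push []

DFS order: [4, 5, 3, 6, 2, 1, 0]


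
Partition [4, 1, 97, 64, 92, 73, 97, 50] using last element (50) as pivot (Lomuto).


Pivot: 50
  4 <= 50: advance i (no swap)
  1 <= 50: advance i (no swap)
Place pivot at 2: [4, 1, 50, 64, 92, 73, 97, 97]

Partitioned: [4, 1, 50, 64, 92, 73, 97, 97]


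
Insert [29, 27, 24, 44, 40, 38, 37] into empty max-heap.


Insert 29: [29]
Insert 27: [29, 27]
Insert 24: [29, 27, 24]
Insert 44: [44, 29, 24, 27]
Insert 40: [44, 40, 24, 27, 29]
Insert 38: [44, 40, 38, 27, 29, 24]
Insert 37: [44, 40, 38, 27, 29, 24, 37]

Final heap: [44, 40, 38, 27, 29, 24, 37]


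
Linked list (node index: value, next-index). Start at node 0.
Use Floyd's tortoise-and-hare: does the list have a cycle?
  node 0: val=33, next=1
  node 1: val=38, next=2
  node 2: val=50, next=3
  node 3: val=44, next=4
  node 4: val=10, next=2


Floyd's tortoise (slow, +1) and hare (fast, +2):
  init: slow=0, fast=0
  step 1: slow=1, fast=2
  step 2: slow=2, fast=4
  step 3: slow=3, fast=3
  slow == fast at node 3: cycle detected

Cycle: yes


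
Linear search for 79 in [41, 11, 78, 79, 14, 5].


i=0: 41!=79
i=1: 11!=79
i=2: 78!=79
i=3: 79==79 found!

Found at 3, 4 comps


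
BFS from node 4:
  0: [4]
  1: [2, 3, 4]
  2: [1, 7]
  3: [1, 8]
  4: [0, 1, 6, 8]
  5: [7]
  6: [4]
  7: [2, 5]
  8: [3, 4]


Visit 4, enqueue [0, 1, 6, 8]
Visit 0, enqueue []
Visit 1, enqueue [2, 3]
Visit 6, enqueue []
Visit 8, enqueue []
Visit 2, enqueue [7]
Visit 3, enqueue []
Visit 7, enqueue [5]
Visit 5, enqueue []

BFS order: [4, 0, 1, 6, 8, 2, 3, 7, 5]


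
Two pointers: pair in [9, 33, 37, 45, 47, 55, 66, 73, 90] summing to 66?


lo=0(9)+hi=8(90)=99
lo=0(9)+hi=7(73)=82
lo=0(9)+hi=6(66)=75
lo=0(9)+hi=5(55)=64
lo=1(33)+hi=5(55)=88
lo=1(33)+hi=4(47)=80
lo=1(33)+hi=3(45)=78
lo=1(33)+hi=2(37)=70

No pair found


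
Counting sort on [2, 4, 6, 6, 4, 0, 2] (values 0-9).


Input: [2, 4, 6, 6, 4, 0, 2]
Counts: [1, 0, 2, 0, 2, 0, 2, 0, 0, 0]

Sorted: [0, 2, 2, 4, 4, 6, 6]


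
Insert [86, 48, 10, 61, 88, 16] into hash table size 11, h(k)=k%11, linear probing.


Insert 86: h=9 -> slot 9
Insert 48: h=4 -> slot 4
Insert 10: h=10 -> slot 10
Insert 61: h=6 -> slot 6
Insert 88: h=0 -> slot 0
Insert 16: h=5 -> slot 5

Table: [88, None, None, None, 48, 16, 61, None, None, 86, 10]


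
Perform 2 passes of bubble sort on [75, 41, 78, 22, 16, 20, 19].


Initial: [75, 41, 78, 22, 16, 20, 19]
Pass 1: [41, 75, 22, 16, 20, 19, 78] (5 swaps)
Pass 2: [41, 22, 16, 20, 19, 75, 78] (4 swaps)

After 2 passes: [41, 22, 16, 20, 19, 75, 78]


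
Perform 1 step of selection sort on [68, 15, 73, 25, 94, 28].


Initial: [68, 15, 73, 25, 94, 28]
Step 1: min=15 at 1
  Swap: [15, 68, 73, 25, 94, 28]

After 1 step: [15, 68, 73, 25, 94, 28]


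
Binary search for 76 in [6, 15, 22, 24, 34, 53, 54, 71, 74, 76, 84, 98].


Step 1: lo=0, hi=11, mid=5, val=53
Step 2: lo=6, hi=11, mid=8, val=74
Step 3: lo=9, hi=11, mid=10, val=84
Step 4: lo=9, hi=9, mid=9, val=76

Found at index 9


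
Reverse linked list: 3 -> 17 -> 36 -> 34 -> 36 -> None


Step 1: curr=3, set curr.next=prev(None) | reversed so far: 3
Step 2: curr=17, set curr.next=prev(3) | reversed so far: 17 -> 3
Step 3: curr=36, set curr.next=prev(17) | reversed so far: 36 -> 17 -> 3
Step 4: curr=34, set curr.next=prev(36) | reversed so far: 34 -> 36 -> 17 -> 3
Step 5: curr=36, set curr.next=prev(34) | reversed so far: 36 -> 34 -> 36 -> 17 -> 3

36 -> 34 -> 36 -> 17 -> 3 -> None


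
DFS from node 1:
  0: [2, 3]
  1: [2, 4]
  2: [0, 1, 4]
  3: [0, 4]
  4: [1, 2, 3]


Visit 1, push [4, 2]
Visit 2, push [4, 0]
Visit 0, push [3]
Visit 3, push [4]
Visit 4, push []

DFS order: [1, 2, 0, 3, 4]


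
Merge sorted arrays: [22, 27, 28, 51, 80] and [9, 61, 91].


Take 9 from B
Take 22 from A
Take 27 from A
Take 28 from A
Take 51 from A
Take 61 from B
Take 80 from A

Merged: [9, 22, 27, 28, 51, 61, 80, 91]


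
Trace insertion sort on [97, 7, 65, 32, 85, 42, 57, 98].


Initial: [97, 7, 65, 32, 85, 42, 57, 98]
Insert 7: [7, 97, 65, 32, 85, 42, 57, 98]
Insert 65: [7, 65, 97, 32, 85, 42, 57, 98]
Insert 32: [7, 32, 65, 97, 85, 42, 57, 98]
Insert 85: [7, 32, 65, 85, 97, 42, 57, 98]
Insert 42: [7, 32, 42, 65, 85, 97, 57, 98]
Insert 57: [7, 32, 42, 57, 65, 85, 97, 98]
Insert 98: [7, 32, 42, 57, 65, 85, 97, 98]

Sorted: [7, 32, 42, 57, 65, 85, 97, 98]


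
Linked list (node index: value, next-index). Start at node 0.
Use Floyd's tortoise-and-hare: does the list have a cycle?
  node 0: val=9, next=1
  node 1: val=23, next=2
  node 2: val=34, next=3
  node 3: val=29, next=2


Floyd's tortoise (slow, +1) and hare (fast, +2):
  init: slow=0, fast=0
  step 1: slow=1, fast=2
  step 2: slow=2, fast=2
  slow == fast at node 2: cycle detected

Cycle: yes


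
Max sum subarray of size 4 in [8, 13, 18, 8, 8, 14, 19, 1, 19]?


[0:4]: 47
[1:5]: 47
[2:6]: 48
[3:7]: 49
[4:8]: 42
[5:9]: 53

Max: 53 at [5:9]


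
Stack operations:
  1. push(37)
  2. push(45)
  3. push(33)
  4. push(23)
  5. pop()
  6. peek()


push(37) -> [37]
push(45) -> [37, 45]
push(33) -> [37, 45, 33]
push(23) -> [37, 45, 33, 23]
pop()->23, [37, 45, 33]
peek()->33

Final stack: [37, 45, 33]


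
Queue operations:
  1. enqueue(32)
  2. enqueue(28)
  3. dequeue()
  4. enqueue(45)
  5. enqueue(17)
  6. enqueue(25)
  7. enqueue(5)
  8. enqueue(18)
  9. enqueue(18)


enqueue(32) -> [32]
enqueue(28) -> [32, 28]
dequeue()->32, [28]
enqueue(45) -> [28, 45]
enqueue(17) -> [28, 45, 17]
enqueue(25) -> [28, 45, 17, 25]
enqueue(5) -> [28, 45, 17, 25, 5]
enqueue(18) -> [28, 45, 17, 25, 5, 18]
enqueue(18) -> [28, 45, 17, 25, 5, 18, 18]

Final queue: [28, 45, 17, 25, 5, 18, 18]


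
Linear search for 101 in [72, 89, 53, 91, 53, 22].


i=0: 72!=101
i=1: 89!=101
i=2: 53!=101
i=3: 91!=101
i=4: 53!=101
i=5: 22!=101

Not found, 6 comps


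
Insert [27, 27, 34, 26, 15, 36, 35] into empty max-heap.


Insert 27: [27]
Insert 27: [27, 27]
Insert 34: [34, 27, 27]
Insert 26: [34, 27, 27, 26]
Insert 15: [34, 27, 27, 26, 15]
Insert 36: [36, 27, 34, 26, 15, 27]
Insert 35: [36, 27, 35, 26, 15, 27, 34]

Final heap: [36, 27, 35, 26, 15, 27, 34]


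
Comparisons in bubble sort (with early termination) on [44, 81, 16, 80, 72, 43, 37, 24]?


Algorithm: bubble sort (with early termination)
Input: [44, 81, 16, 80, 72, 43, 37, 24]
Sorted: [16, 24, 37, 43, 44, 72, 80, 81]

28


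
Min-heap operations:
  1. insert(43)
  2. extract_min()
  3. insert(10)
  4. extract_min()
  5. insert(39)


insert(43) -> [43]
extract_min()->43, []
insert(10) -> [10]
extract_min()->10, []
insert(39) -> [39]

Final heap: [39]


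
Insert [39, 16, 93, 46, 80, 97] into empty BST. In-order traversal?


Insert 39: root
Insert 16: L from 39
Insert 93: R from 39
Insert 46: R from 39 -> L from 93
Insert 80: R from 39 -> L from 93 -> R from 46
Insert 97: R from 39 -> R from 93

In-order: [16, 39, 46, 80, 93, 97]


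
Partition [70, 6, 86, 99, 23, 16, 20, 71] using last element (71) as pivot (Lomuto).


Pivot: 71
  70 <= 71: advance i (no swap)
  6 <= 71: advance i (no swap)
  23 <= 71: swap -> [70, 6, 23, 99, 86, 16, 20, 71]
  16 <= 71: swap -> [70, 6, 23, 16, 86, 99, 20, 71]
  20 <= 71: swap -> [70, 6, 23, 16, 20, 99, 86, 71]
Place pivot at 5: [70, 6, 23, 16, 20, 71, 86, 99]

Partitioned: [70, 6, 23, 16, 20, 71, 86, 99]


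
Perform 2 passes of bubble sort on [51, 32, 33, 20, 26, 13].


Initial: [51, 32, 33, 20, 26, 13]
Pass 1: [32, 33, 20, 26, 13, 51] (5 swaps)
Pass 2: [32, 20, 26, 13, 33, 51] (3 swaps)

After 2 passes: [32, 20, 26, 13, 33, 51]


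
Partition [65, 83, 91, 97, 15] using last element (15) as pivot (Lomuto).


Pivot: 15
Place pivot at 0: [15, 83, 91, 97, 65]

Partitioned: [15, 83, 91, 97, 65]


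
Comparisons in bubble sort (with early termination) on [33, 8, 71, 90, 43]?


Algorithm: bubble sort (with early termination)
Input: [33, 8, 71, 90, 43]
Sorted: [8, 33, 43, 71, 90]

9


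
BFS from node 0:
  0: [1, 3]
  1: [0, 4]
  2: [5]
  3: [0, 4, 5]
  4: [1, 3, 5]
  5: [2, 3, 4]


Visit 0, enqueue [1, 3]
Visit 1, enqueue [4]
Visit 3, enqueue [5]
Visit 4, enqueue []
Visit 5, enqueue [2]
Visit 2, enqueue []

BFS order: [0, 1, 3, 4, 5, 2]


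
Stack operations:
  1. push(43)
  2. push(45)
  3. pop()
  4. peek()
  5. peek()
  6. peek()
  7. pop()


push(43) -> [43]
push(45) -> [43, 45]
pop()->45, [43]
peek()->43
peek()->43
peek()->43
pop()->43, []

Final stack: []


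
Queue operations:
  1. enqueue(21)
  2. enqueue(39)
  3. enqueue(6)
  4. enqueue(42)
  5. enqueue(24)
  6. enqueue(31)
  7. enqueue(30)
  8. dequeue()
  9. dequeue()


enqueue(21) -> [21]
enqueue(39) -> [21, 39]
enqueue(6) -> [21, 39, 6]
enqueue(42) -> [21, 39, 6, 42]
enqueue(24) -> [21, 39, 6, 42, 24]
enqueue(31) -> [21, 39, 6, 42, 24, 31]
enqueue(30) -> [21, 39, 6, 42, 24, 31, 30]
dequeue()->21, [39, 6, 42, 24, 31, 30]
dequeue()->39, [6, 42, 24, 31, 30]

Final queue: [6, 42, 24, 31, 30]


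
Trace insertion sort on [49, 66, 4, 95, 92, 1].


Initial: [49, 66, 4, 95, 92, 1]
Insert 66: [49, 66, 4, 95, 92, 1]
Insert 4: [4, 49, 66, 95, 92, 1]
Insert 95: [4, 49, 66, 95, 92, 1]
Insert 92: [4, 49, 66, 92, 95, 1]
Insert 1: [1, 4, 49, 66, 92, 95]

Sorted: [1, 4, 49, 66, 92, 95]


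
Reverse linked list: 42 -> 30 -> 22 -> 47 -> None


Step 1: curr=42, set curr.next=prev(None) | reversed so far: 42
Step 2: curr=30, set curr.next=prev(42) | reversed so far: 30 -> 42
Step 3: curr=22, set curr.next=prev(30) | reversed so far: 22 -> 30 -> 42
Step 4: curr=47, set curr.next=prev(22) | reversed so far: 47 -> 22 -> 30 -> 42

47 -> 22 -> 30 -> 42 -> None


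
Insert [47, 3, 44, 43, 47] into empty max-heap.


Insert 47: [47]
Insert 3: [47, 3]
Insert 44: [47, 3, 44]
Insert 43: [47, 43, 44, 3]
Insert 47: [47, 47, 44, 3, 43]

Final heap: [47, 47, 44, 3, 43]


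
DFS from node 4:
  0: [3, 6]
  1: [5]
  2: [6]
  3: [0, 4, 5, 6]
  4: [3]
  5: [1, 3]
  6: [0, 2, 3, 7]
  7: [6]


Visit 4, push [3]
Visit 3, push [6, 5, 0]
Visit 0, push [6]
Visit 6, push [7, 2]
Visit 2, push []
Visit 7, push []
Visit 5, push [1]
Visit 1, push []

DFS order: [4, 3, 0, 6, 2, 7, 5, 1]


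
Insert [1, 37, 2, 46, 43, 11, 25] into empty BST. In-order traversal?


Insert 1: root
Insert 37: R from 1
Insert 2: R from 1 -> L from 37
Insert 46: R from 1 -> R from 37
Insert 43: R from 1 -> R from 37 -> L from 46
Insert 11: R from 1 -> L from 37 -> R from 2
Insert 25: R from 1 -> L from 37 -> R from 2 -> R from 11

In-order: [1, 2, 11, 25, 37, 43, 46]


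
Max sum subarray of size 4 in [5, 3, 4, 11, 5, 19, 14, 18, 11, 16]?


[0:4]: 23
[1:5]: 23
[2:6]: 39
[3:7]: 49
[4:8]: 56
[5:9]: 62
[6:10]: 59

Max: 62 at [5:9]


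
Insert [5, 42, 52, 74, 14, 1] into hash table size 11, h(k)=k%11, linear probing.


Insert 5: h=5 -> slot 5
Insert 42: h=9 -> slot 9
Insert 52: h=8 -> slot 8
Insert 74: h=8, 2 probes -> slot 10
Insert 14: h=3 -> slot 3
Insert 1: h=1 -> slot 1

Table: [None, 1, None, 14, None, 5, None, None, 52, 42, 74]


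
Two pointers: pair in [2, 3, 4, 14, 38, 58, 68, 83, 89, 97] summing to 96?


lo=0(2)+hi=9(97)=99
lo=0(2)+hi=8(89)=91
lo=1(3)+hi=8(89)=92
lo=2(4)+hi=8(89)=93
lo=3(14)+hi=8(89)=103
lo=3(14)+hi=7(83)=97
lo=3(14)+hi=6(68)=82
lo=4(38)+hi=6(68)=106
lo=4(38)+hi=5(58)=96

Yes: 38+58=96


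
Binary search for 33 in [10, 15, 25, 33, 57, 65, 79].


Step 1: lo=0, hi=6, mid=3, val=33

Found at index 3


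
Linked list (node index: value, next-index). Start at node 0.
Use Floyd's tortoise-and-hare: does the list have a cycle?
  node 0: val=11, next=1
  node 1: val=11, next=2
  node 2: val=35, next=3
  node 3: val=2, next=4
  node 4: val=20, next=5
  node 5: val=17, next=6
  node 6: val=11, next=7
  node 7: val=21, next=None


Floyd's tortoise (slow, +1) and hare (fast, +2):
  init: slow=0, fast=0
  step 1: slow=1, fast=2
  step 2: slow=2, fast=4
  step 3: slow=3, fast=6
  step 4: fast 6->7->None, no cycle

Cycle: no


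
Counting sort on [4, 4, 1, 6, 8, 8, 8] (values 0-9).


Input: [4, 4, 1, 6, 8, 8, 8]
Counts: [0, 1, 0, 0, 2, 0, 1, 0, 3, 0]

Sorted: [1, 4, 4, 6, 8, 8, 8]


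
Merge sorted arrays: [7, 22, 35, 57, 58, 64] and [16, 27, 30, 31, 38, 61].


Take 7 from A
Take 16 from B
Take 22 from A
Take 27 from B
Take 30 from B
Take 31 from B
Take 35 from A
Take 38 from B
Take 57 from A
Take 58 from A
Take 61 from B

Merged: [7, 16, 22, 27, 30, 31, 35, 38, 57, 58, 61, 64]


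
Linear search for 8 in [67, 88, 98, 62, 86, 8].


i=0: 67!=8
i=1: 88!=8
i=2: 98!=8
i=3: 62!=8
i=4: 86!=8
i=5: 8==8 found!

Found at 5, 6 comps


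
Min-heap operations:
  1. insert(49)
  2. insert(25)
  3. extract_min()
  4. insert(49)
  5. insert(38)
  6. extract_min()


insert(49) -> [49]
insert(25) -> [25, 49]
extract_min()->25, [49]
insert(49) -> [49, 49]
insert(38) -> [38, 49, 49]
extract_min()->38, [49, 49]

Final heap: [49, 49]


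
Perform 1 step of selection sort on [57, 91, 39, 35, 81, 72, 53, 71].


Initial: [57, 91, 39, 35, 81, 72, 53, 71]
Step 1: min=35 at 3
  Swap: [35, 91, 39, 57, 81, 72, 53, 71]

After 1 step: [35, 91, 39, 57, 81, 72, 53, 71]


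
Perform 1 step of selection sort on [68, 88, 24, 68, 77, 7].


Initial: [68, 88, 24, 68, 77, 7]
Step 1: min=7 at 5
  Swap: [7, 88, 24, 68, 77, 68]

After 1 step: [7, 88, 24, 68, 77, 68]


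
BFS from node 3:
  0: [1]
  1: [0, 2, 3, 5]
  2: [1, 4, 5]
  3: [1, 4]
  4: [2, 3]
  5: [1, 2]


Visit 3, enqueue [1, 4]
Visit 1, enqueue [0, 2, 5]
Visit 4, enqueue []
Visit 0, enqueue []
Visit 2, enqueue []
Visit 5, enqueue []

BFS order: [3, 1, 4, 0, 2, 5]


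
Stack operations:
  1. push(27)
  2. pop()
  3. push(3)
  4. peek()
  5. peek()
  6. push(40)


push(27) -> [27]
pop()->27, []
push(3) -> [3]
peek()->3
peek()->3
push(40) -> [3, 40]

Final stack: [3, 40]


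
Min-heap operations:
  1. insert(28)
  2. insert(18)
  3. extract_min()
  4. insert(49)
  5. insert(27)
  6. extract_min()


insert(28) -> [28]
insert(18) -> [18, 28]
extract_min()->18, [28]
insert(49) -> [28, 49]
insert(27) -> [27, 49, 28]
extract_min()->27, [28, 49]

Final heap: [28, 49]


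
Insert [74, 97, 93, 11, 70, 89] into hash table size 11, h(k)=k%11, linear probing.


Insert 74: h=8 -> slot 8
Insert 97: h=9 -> slot 9
Insert 93: h=5 -> slot 5
Insert 11: h=0 -> slot 0
Insert 70: h=4 -> slot 4
Insert 89: h=1 -> slot 1

Table: [11, 89, None, None, 70, 93, None, None, 74, 97, None]


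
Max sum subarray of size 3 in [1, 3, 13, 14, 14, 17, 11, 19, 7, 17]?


[0:3]: 17
[1:4]: 30
[2:5]: 41
[3:6]: 45
[4:7]: 42
[5:8]: 47
[6:9]: 37
[7:10]: 43

Max: 47 at [5:8]


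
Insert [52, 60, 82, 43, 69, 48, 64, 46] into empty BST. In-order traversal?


Insert 52: root
Insert 60: R from 52
Insert 82: R from 52 -> R from 60
Insert 43: L from 52
Insert 69: R from 52 -> R from 60 -> L from 82
Insert 48: L from 52 -> R from 43
Insert 64: R from 52 -> R from 60 -> L from 82 -> L from 69
Insert 46: L from 52 -> R from 43 -> L from 48

In-order: [43, 46, 48, 52, 60, 64, 69, 82]


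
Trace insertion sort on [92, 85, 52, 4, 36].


Initial: [92, 85, 52, 4, 36]
Insert 85: [85, 92, 52, 4, 36]
Insert 52: [52, 85, 92, 4, 36]
Insert 4: [4, 52, 85, 92, 36]
Insert 36: [4, 36, 52, 85, 92]

Sorted: [4, 36, 52, 85, 92]


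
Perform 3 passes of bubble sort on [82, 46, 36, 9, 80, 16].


Initial: [82, 46, 36, 9, 80, 16]
Pass 1: [46, 36, 9, 80, 16, 82] (5 swaps)
Pass 2: [36, 9, 46, 16, 80, 82] (3 swaps)
Pass 3: [9, 36, 16, 46, 80, 82] (2 swaps)

After 3 passes: [9, 36, 16, 46, 80, 82]


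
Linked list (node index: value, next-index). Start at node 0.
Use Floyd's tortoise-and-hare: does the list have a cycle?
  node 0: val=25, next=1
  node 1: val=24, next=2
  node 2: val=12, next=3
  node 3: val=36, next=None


Floyd's tortoise (slow, +1) and hare (fast, +2):
  init: slow=0, fast=0
  step 1: slow=1, fast=2
  step 2: fast 2->3->None, no cycle

Cycle: no


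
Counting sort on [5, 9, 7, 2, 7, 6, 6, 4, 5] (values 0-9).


Input: [5, 9, 7, 2, 7, 6, 6, 4, 5]
Counts: [0, 0, 1, 0, 1, 2, 2, 2, 0, 1]

Sorted: [2, 4, 5, 5, 6, 6, 7, 7, 9]


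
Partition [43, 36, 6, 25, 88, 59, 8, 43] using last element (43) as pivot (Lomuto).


Pivot: 43
  43 <= 43: advance i (no swap)
  36 <= 43: advance i (no swap)
  6 <= 43: advance i (no swap)
  25 <= 43: advance i (no swap)
  8 <= 43: swap -> [43, 36, 6, 25, 8, 59, 88, 43]
Place pivot at 5: [43, 36, 6, 25, 8, 43, 88, 59]

Partitioned: [43, 36, 6, 25, 8, 43, 88, 59]


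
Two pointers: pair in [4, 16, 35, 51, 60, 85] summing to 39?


lo=0(4)+hi=5(85)=89
lo=0(4)+hi=4(60)=64
lo=0(4)+hi=3(51)=55
lo=0(4)+hi=2(35)=39

Yes: 4+35=39


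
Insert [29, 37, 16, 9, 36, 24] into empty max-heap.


Insert 29: [29]
Insert 37: [37, 29]
Insert 16: [37, 29, 16]
Insert 9: [37, 29, 16, 9]
Insert 36: [37, 36, 16, 9, 29]
Insert 24: [37, 36, 24, 9, 29, 16]

Final heap: [37, 36, 24, 9, 29, 16]


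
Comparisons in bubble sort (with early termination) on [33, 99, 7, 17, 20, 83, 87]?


Algorithm: bubble sort (with early termination)
Input: [33, 99, 7, 17, 20, 83, 87]
Sorted: [7, 17, 20, 33, 83, 87, 99]

15


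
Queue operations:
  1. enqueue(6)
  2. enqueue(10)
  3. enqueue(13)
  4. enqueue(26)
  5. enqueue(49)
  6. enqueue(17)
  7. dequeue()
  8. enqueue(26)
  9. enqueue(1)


enqueue(6) -> [6]
enqueue(10) -> [6, 10]
enqueue(13) -> [6, 10, 13]
enqueue(26) -> [6, 10, 13, 26]
enqueue(49) -> [6, 10, 13, 26, 49]
enqueue(17) -> [6, 10, 13, 26, 49, 17]
dequeue()->6, [10, 13, 26, 49, 17]
enqueue(26) -> [10, 13, 26, 49, 17, 26]
enqueue(1) -> [10, 13, 26, 49, 17, 26, 1]

Final queue: [10, 13, 26, 49, 17, 26, 1]


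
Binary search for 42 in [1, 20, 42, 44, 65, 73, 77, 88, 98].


Step 1: lo=0, hi=8, mid=4, val=65
Step 2: lo=0, hi=3, mid=1, val=20
Step 3: lo=2, hi=3, mid=2, val=42

Found at index 2


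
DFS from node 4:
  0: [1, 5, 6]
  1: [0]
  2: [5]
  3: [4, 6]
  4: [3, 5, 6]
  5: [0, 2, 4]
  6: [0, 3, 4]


Visit 4, push [6, 5, 3]
Visit 3, push [6]
Visit 6, push [0]
Visit 0, push [5, 1]
Visit 1, push []
Visit 5, push [2]
Visit 2, push []

DFS order: [4, 3, 6, 0, 1, 5, 2]


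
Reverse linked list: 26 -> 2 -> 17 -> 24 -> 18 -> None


Step 1: curr=26, set curr.next=prev(None) | reversed so far: 26
Step 2: curr=2, set curr.next=prev(26) | reversed so far: 2 -> 26
Step 3: curr=17, set curr.next=prev(2) | reversed so far: 17 -> 2 -> 26
Step 4: curr=24, set curr.next=prev(17) | reversed so far: 24 -> 17 -> 2 -> 26
Step 5: curr=18, set curr.next=prev(24) | reversed so far: 18 -> 24 -> 17 -> 2 -> 26

18 -> 24 -> 17 -> 2 -> 26 -> None


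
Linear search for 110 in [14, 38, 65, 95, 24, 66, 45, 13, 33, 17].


i=0: 14!=110
i=1: 38!=110
i=2: 65!=110
i=3: 95!=110
i=4: 24!=110
i=5: 66!=110
i=6: 45!=110
i=7: 13!=110
i=8: 33!=110
i=9: 17!=110

Not found, 10 comps


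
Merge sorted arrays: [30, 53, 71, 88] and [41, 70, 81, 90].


Take 30 from A
Take 41 from B
Take 53 from A
Take 70 from B
Take 71 from A
Take 81 from B
Take 88 from A

Merged: [30, 41, 53, 70, 71, 81, 88, 90]


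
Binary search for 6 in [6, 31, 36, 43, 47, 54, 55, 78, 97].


Step 1: lo=0, hi=8, mid=4, val=47
Step 2: lo=0, hi=3, mid=1, val=31
Step 3: lo=0, hi=0, mid=0, val=6

Found at index 0


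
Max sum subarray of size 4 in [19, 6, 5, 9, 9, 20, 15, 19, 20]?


[0:4]: 39
[1:5]: 29
[2:6]: 43
[3:7]: 53
[4:8]: 63
[5:9]: 74

Max: 74 at [5:9]


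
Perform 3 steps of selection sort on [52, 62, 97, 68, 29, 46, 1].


Initial: [52, 62, 97, 68, 29, 46, 1]
Step 1: min=1 at 6
  Swap: [1, 62, 97, 68, 29, 46, 52]
Step 2: min=29 at 4
  Swap: [1, 29, 97, 68, 62, 46, 52]
Step 3: min=46 at 5
  Swap: [1, 29, 46, 68, 62, 97, 52]

After 3 steps: [1, 29, 46, 68, 62, 97, 52]


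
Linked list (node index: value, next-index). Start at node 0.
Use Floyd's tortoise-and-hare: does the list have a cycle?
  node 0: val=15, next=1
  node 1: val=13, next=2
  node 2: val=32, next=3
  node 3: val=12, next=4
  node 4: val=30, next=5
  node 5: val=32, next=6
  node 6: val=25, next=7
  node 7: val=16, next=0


Floyd's tortoise (slow, +1) and hare (fast, +2):
  init: slow=0, fast=0
  step 1: slow=1, fast=2
  step 2: slow=2, fast=4
  step 3: slow=3, fast=6
  step 4: slow=4, fast=0
  step 5: slow=5, fast=2
  step 6: slow=6, fast=4
  step 7: slow=7, fast=6
  step 8: slow=0, fast=0
  slow == fast at node 0: cycle detected

Cycle: yes


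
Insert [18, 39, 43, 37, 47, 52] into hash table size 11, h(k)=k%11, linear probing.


Insert 18: h=7 -> slot 7
Insert 39: h=6 -> slot 6
Insert 43: h=10 -> slot 10
Insert 37: h=4 -> slot 4
Insert 47: h=3 -> slot 3
Insert 52: h=8 -> slot 8

Table: [None, None, None, 47, 37, None, 39, 18, 52, None, 43]


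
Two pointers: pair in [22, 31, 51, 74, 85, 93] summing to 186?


lo=0(22)+hi=5(93)=115
lo=1(31)+hi=5(93)=124
lo=2(51)+hi=5(93)=144
lo=3(74)+hi=5(93)=167
lo=4(85)+hi=5(93)=178

No pair found


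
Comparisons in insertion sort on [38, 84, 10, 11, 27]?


Algorithm: insertion sort
Input: [38, 84, 10, 11, 27]
Sorted: [10, 11, 27, 38, 84]

9


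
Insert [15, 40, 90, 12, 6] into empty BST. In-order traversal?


Insert 15: root
Insert 40: R from 15
Insert 90: R from 15 -> R from 40
Insert 12: L from 15
Insert 6: L from 15 -> L from 12

In-order: [6, 12, 15, 40, 90]


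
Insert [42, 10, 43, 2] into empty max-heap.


Insert 42: [42]
Insert 10: [42, 10]
Insert 43: [43, 10, 42]
Insert 2: [43, 10, 42, 2]

Final heap: [43, 10, 42, 2]


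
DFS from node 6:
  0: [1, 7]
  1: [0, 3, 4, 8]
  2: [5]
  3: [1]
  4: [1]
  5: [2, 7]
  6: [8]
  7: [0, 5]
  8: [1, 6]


Visit 6, push [8]
Visit 8, push [1]
Visit 1, push [4, 3, 0]
Visit 0, push [7]
Visit 7, push [5]
Visit 5, push [2]
Visit 2, push []
Visit 3, push []
Visit 4, push []

DFS order: [6, 8, 1, 0, 7, 5, 2, 3, 4]


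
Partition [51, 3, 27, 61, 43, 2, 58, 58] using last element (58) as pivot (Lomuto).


Pivot: 58
  51 <= 58: advance i (no swap)
  3 <= 58: advance i (no swap)
  27 <= 58: advance i (no swap)
  43 <= 58: swap -> [51, 3, 27, 43, 61, 2, 58, 58]
  2 <= 58: swap -> [51, 3, 27, 43, 2, 61, 58, 58]
  58 <= 58: swap -> [51, 3, 27, 43, 2, 58, 61, 58]
Place pivot at 6: [51, 3, 27, 43, 2, 58, 58, 61]

Partitioned: [51, 3, 27, 43, 2, 58, 58, 61]


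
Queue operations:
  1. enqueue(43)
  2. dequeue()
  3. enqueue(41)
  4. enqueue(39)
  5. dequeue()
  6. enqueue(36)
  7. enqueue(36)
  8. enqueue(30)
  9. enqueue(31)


enqueue(43) -> [43]
dequeue()->43, []
enqueue(41) -> [41]
enqueue(39) -> [41, 39]
dequeue()->41, [39]
enqueue(36) -> [39, 36]
enqueue(36) -> [39, 36, 36]
enqueue(30) -> [39, 36, 36, 30]
enqueue(31) -> [39, 36, 36, 30, 31]

Final queue: [39, 36, 36, 30, 31]


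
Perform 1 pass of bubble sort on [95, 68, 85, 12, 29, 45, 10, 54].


Initial: [95, 68, 85, 12, 29, 45, 10, 54]
Pass 1: [68, 85, 12, 29, 45, 10, 54, 95] (7 swaps)

After 1 pass: [68, 85, 12, 29, 45, 10, 54, 95]


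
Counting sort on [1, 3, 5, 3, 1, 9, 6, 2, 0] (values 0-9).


Input: [1, 3, 5, 3, 1, 9, 6, 2, 0]
Counts: [1, 2, 1, 2, 0, 1, 1, 0, 0, 1]

Sorted: [0, 1, 1, 2, 3, 3, 5, 6, 9]


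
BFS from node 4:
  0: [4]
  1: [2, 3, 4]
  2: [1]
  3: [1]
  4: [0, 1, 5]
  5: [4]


Visit 4, enqueue [0, 1, 5]
Visit 0, enqueue []
Visit 1, enqueue [2, 3]
Visit 5, enqueue []
Visit 2, enqueue []
Visit 3, enqueue []

BFS order: [4, 0, 1, 5, 2, 3]


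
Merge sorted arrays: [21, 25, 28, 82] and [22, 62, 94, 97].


Take 21 from A
Take 22 from B
Take 25 from A
Take 28 from A
Take 62 from B
Take 82 from A

Merged: [21, 22, 25, 28, 62, 82, 94, 97]


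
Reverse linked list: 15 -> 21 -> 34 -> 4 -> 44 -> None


Step 1: curr=15, set curr.next=prev(None) | reversed so far: 15
Step 2: curr=21, set curr.next=prev(15) | reversed so far: 21 -> 15
Step 3: curr=34, set curr.next=prev(21) | reversed so far: 34 -> 21 -> 15
Step 4: curr=4, set curr.next=prev(34) | reversed so far: 4 -> 34 -> 21 -> 15
Step 5: curr=44, set curr.next=prev(4) | reversed so far: 44 -> 4 -> 34 -> 21 -> 15

44 -> 4 -> 34 -> 21 -> 15 -> None


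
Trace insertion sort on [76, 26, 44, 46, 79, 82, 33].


Initial: [76, 26, 44, 46, 79, 82, 33]
Insert 26: [26, 76, 44, 46, 79, 82, 33]
Insert 44: [26, 44, 76, 46, 79, 82, 33]
Insert 46: [26, 44, 46, 76, 79, 82, 33]
Insert 79: [26, 44, 46, 76, 79, 82, 33]
Insert 82: [26, 44, 46, 76, 79, 82, 33]
Insert 33: [26, 33, 44, 46, 76, 79, 82]

Sorted: [26, 33, 44, 46, 76, 79, 82]


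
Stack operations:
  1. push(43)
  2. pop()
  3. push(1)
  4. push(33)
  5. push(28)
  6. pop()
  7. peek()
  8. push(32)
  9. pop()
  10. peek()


push(43) -> [43]
pop()->43, []
push(1) -> [1]
push(33) -> [1, 33]
push(28) -> [1, 33, 28]
pop()->28, [1, 33]
peek()->33
push(32) -> [1, 33, 32]
pop()->32, [1, 33]
peek()->33

Final stack: [1, 33]


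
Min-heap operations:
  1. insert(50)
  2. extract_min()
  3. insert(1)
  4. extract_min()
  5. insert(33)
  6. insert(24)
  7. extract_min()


insert(50) -> [50]
extract_min()->50, []
insert(1) -> [1]
extract_min()->1, []
insert(33) -> [33]
insert(24) -> [24, 33]
extract_min()->24, [33]

Final heap: [33]


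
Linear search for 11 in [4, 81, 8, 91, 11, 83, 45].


i=0: 4!=11
i=1: 81!=11
i=2: 8!=11
i=3: 91!=11
i=4: 11==11 found!

Found at 4, 5 comps


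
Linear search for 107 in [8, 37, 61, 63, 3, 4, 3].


i=0: 8!=107
i=1: 37!=107
i=2: 61!=107
i=3: 63!=107
i=4: 3!=107
i=5: 4!=107
i=6: 3!=107

Not found, 7 comps


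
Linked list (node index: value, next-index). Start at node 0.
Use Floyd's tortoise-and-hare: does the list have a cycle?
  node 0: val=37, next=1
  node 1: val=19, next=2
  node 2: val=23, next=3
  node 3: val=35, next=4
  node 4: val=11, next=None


Floyd's tortoise (slow, +1) and hare (fast, +2):
  init: slow=0, fast=0
  step 1: slow=1, fast=2
  step 2: slow=2, fast=4
  step 3: fast -> None, no cycle

Cycle: no


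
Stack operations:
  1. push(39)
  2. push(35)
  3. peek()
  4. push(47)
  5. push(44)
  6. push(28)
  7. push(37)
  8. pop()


push(39) -> [39]
push(35) -> [39, 35]
peek()->35
push(47) -> [39, 35, 47]
push(44) -> [39, 35, 47, 44]
push(28) -> [39, 35, 47, 44, 28]
push(37) -> [39, 35, 47, 44, 28, 37]
pop()->37, [39, 35, 47, 44, 28]

Final stack: [39, 35, 47, 44, 28]


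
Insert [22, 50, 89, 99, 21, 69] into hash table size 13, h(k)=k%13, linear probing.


Insert 22: h=9 -> slot 9
Insert 50: h=11 -> slot 11
Insert 89: h=11, 1 probes -> slot 12
Insert 99: h=8 -> slot 8
Insert 21: h=8, 2 probes -> slot 10
Insert 69: h=4 -> slot 4

Table: [None, None, None, None, 69, None, None, None, 99, 22, 21, 50, 89]


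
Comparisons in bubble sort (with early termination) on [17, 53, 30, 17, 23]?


Algorithm: bubble sort (with early termination)
Input: [17, 53, 30, 17, 23]
Sorted: [17, 17, 23, 30, 53]

9


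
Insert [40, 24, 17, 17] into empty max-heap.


Insert 40: [40]
Insert 24: [40, 24]
Insert 17: [40, 24, 17]
Insert 17: [40, 24, 17, 17]

Final heap: [40, 24, 17, 17]


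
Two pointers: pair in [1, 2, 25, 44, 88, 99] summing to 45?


lo=0(1)+hi=5(99)=100
lo=0(1)+hi=4(88)=89
lo=0(1)+hi=3(44)=45

Yes: 1+44=45


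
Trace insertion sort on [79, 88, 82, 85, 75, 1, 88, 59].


Initial: [79, 88, 82, 85, 75, 1, 88, 59]
Insert 88: [79, 88, 82, 85, 75, 1, 88, 59]
Insert 82: [79, 82, 88, 85, 75, 1, 88, 59]
Insert 85: [79, 82, 85, 88, 75, 1, 88, 59]
Insert 75: [75, 79, 82, 85, 88, 1, 88, 59]
Insert 1: [1, 75, 79, 82, 85, 88, 88, 59]
Insert 88: [1, 75, 79, 82, 85, 88, 88, 59]
Insert 59: [1, 59, 75, 79, 82, 85, 88, 88]

Sorted: [1, 59, 75, 79, 82, 85, 88, 88]


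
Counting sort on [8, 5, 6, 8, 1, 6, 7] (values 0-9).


Input: [8, 5, 6, 8, 1, 6, 7]
Counts: [0, 1, 0, 0, 0, 1, 2, 1, 2, 0]

Sorted: [1, 5, 6, 6, 7, 8, 8]


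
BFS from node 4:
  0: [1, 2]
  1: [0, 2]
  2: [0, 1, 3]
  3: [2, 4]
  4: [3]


Visit 4, enqueue [3]
Visit 3, enqueue [2]
Visit 2, enqueue [0, 1]
Visit 0, enqueue []
Visit 1, enqueue []

BFS order: [4, 3, 2, 0, 1]


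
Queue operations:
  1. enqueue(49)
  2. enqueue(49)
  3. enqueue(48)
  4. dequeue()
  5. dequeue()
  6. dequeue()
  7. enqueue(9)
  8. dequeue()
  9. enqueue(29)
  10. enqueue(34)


enqueue(49) -> [49]
enqueue(49) -> [49, 49]
enqueue(48) -> [49, 49, 48]
dequeue()->49, [49, 48]
dequeue()->49, [48]
dequeue()->48, []
enqueue(9) -> [9]
dequeue()->9, []
enqueue(29) -> [29]
enqueue(34) -> [29, 34]

Final queue: [29, 34]


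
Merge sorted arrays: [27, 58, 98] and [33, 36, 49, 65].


Take 27 from A
Take 33 from B
Take 36 from B
Take 49 from B
Take 58 from A
Take 65 from B

Merged: [27, 33, 36, 49, 58, 65, 98]


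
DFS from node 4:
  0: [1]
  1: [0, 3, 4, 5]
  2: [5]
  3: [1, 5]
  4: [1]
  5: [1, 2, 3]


Visit 4, push [1]
Visit 1, push [5, 3, 0]
Visit 0, push []
Visit 3, push [5]
Visit 5, push [2]
Visit 2, push []

DFS order: [4, 1, 0, 3, 5, 2]


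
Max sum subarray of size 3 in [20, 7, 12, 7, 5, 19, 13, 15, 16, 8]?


[0:3]: 39
[1:4]: 26
[2:5]: 24
[3:6]: 31
[4:7]: 37
[5:8]: 47
[6:9]: 44
[7:10]: 39

Max: 47 at [5:8]


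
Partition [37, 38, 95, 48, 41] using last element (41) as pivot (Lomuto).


Pivot: 41
  37 <= 41: advance i (no swap)
  38 <= 41: advance i (no swap)
Place pivot at 2: [37, 38, 41, 48, 95]

Partitioned: [37, 38, 41, 48, 95]


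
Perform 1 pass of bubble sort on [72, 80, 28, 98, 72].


Initial: [72, 80, 28, 98, 72]
Pass 1: [72, 28, 80, 72, 98] (2 swaps)

After 1 pass: [72, 28, 80, 72, 98]


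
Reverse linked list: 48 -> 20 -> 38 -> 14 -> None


Step 1: curr=48, set curr.next=prev(None) | reversed so far: 48
Step 2: curr=20, set curr.next=prev(48) | reversed so far: 20 -> 48
Step 3: curr=38, set curr.next=prev(20) | reversed so far: 38 -> 20 -> 48
Step 4: curr=14, set curr.next=prev(38) | reversed so far: 14 -> 38 -> 20 -> 48

14 -> 38 -> 20 -> 48 -> None


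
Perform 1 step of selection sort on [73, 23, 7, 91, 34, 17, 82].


Initial: [73, 23, 7, 91, 34, 17, 82]
Step 1: min=7 at 2
  Swap: [7, 23, 73, 91, 34, 17, 82]

After 1 step: [7, 23, 73, 91, 34, 17, 82]


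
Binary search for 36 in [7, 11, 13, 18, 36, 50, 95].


Step 1: lo=0, hi=6, mid=3, val=18
Step 2: lo=4, hi=6, mid=5, val=50
Step 3: lo=4, hi=4, mid=4, val=36

Found at index 4


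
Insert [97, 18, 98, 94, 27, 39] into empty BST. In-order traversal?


Insert 97: root
Insert 18: L from 97
Insert 98: R from 97
Insert 94: L from 97 -> R from 18
Insert 27: L from 97 -> R from 18 -> L from 94
Insert 39: L from 97 -> R from 18 -> L from 94 -> R from 27

In-order: [18, 27, 39, 94, 97, 98]


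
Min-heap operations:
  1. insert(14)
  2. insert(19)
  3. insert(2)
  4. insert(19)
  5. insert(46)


insert(14) -> [14]
insert(19) -> [14, 19]
insert(2) -> [2, 19, 14]
insert(19) -> [2, 19, 14, 19]
insert(46) -> [2, 19, 14, 19, 46]

Final heap: [2, 19, 14, 19, 46]


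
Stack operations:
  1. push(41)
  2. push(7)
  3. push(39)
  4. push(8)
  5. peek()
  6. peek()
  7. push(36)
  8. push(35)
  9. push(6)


push(41) -> [41]
push(7) -> [41, 7]
push(39) -> [41, 7, 39]
push(8) -> [41, 7, 39, 8]
peek()->8
peek()->8
push(36) -> [41, 7, 39, 8, 36]
push(35) -> [41, 7, 39, 8, 36, 35]
push(6) -> [41, 7, 39, 8, 36, 35, 6]

Final stack: [41, 7, 39, 8, 36, 35, 6]


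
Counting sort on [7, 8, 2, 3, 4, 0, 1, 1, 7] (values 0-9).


Input: [7, 8, 2, 3, 4, 0, 1, 1, 7]
Counts: [1, 2, 1, 1, 1, 0, 0, 2, 1, 0]

Sorted: [0, 1, 1, 2, 3, 4, 7, 7, 8]


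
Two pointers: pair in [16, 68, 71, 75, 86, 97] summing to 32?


lo=0(16)+hi=5(97)=113
lo=0(16)+hi=4(86)=102
lo=0(16)+hi=3(75)=91
lo=0(16)+hi=2(71)=87
lo=0(16)+hi=1(68)=84

No pair found


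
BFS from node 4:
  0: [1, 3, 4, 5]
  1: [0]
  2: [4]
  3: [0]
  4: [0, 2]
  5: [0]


Visit 4, enqueue [0, 2]
Visit 0, enqueue [1, 3, 5]
Visit 2, enqueue []
Visit 1, enqueue []
Visit 3, enqueue []
Visit 5, enqueue []

BFS order: [4, 0, 2, 1, 3, 5]


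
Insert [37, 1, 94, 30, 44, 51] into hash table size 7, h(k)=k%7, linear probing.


Insert 37: h=2 -> slot 2
Insert 1: h=1 -> slot 1
Insert 94: h=3 -> slot 3
Insert 30: h=2, 2 probes -> slot 4
Insert 44: h=2, 3 probes -> slot 5
Insert 51: h=2, 4 probes -> slot 6

Table: [None, 1, 37, 94, 30, 44, 51]


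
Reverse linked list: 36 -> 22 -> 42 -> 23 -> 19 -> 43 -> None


Step 1: curr=36, set curr.next=prev(None) | reversed so far: 36
Step 2: curr=22, set curr.next=prev(36) | reversed so far: 22 -> 36
Step 3: curr=42, set curr.next=prev(22) | reversed so far: 42 -> 22 -> 36
Step 4: curr=23, set curr.next=prev(42) | reversed so far: 23 -> 42 -> 22 -> 36
Step 5: curr=19, set curr.next=prev(23) | reversed so far: 19 -> 23 -> 42 -> 22 -> 36
Step 6: curr=43, set curr.next=prev(19) | reversed so far: 43 -> 19 -> 23 -> 42 -> 22 -> 36

43 -> 19 -> 23 -> 42 -> 22 -> 36 -> None


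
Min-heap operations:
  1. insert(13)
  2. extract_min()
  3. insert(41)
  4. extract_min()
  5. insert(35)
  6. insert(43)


insert(13) -> [13]
extract_min()->13, []
insert(41) -> [41]
extract_min()->41, []
insert(35) -> [35]
insert(43) -> [35, 43]

Final heap: [35, 43]


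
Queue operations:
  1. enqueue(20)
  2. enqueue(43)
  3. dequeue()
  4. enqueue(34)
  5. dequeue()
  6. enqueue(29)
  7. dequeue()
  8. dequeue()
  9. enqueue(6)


enqueue(20) -> [20]
enqueue(43) -> [20, 43]
dequeue()->20, [43]
enqueue(34) -> [43, 34]
dequeue()->43, [34]
enqueue(29) -> [34, 29]
dequeue()->34, [29]
dequeue()->29, []
enqueue(6) -> [6]

Final queue: [6]


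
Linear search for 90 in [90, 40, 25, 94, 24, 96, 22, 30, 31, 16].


i=0: 90==90 found!

Found at 0, 1 comps


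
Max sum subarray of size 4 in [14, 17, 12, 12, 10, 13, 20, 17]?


[0:4]: 55
[1:5]: 51
[2:6]: 47
[3:7]: 55
[4:8]: 60

Max: 60 at [4:8]


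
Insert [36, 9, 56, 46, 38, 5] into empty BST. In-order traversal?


Insert 36: root
Insert 9: L from 36
Insert 56: R from 36
Insert 46: R from 36 -> L from 56
Insert 38: R from 36 -> L from 56 -> L from 46
Insert 5: L from 36 -> L from 9

In-order: [5, 9, 36, 38, 46, 56]


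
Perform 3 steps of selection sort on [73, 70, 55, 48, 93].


Initial: [73, 70, 55, 48, 93]
Step 1: min=48 at 3
  Swap: [48, 70, 55, 73, 93]
Step 2: min=55 at 2
  Swap: [48, 55, 70, 73, 93]
Step 3: min=70 at 2
  Swap: [48, 55, 70, 73, 93]

After 3 steps: [48, 55, 70, 73, 93]


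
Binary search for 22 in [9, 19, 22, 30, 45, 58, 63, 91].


Step 1: lo=0, hi=7, mid=3, val=30
Step 2: lo=0, hi=2, mid=1, val=19
Step 3: lo=2, hi=2, mid=2, val=22

Found at index 2


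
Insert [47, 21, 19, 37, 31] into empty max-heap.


Insert 47: [47]
Insert 21: [47, 21]
Insert 19: [47, 21, 19]
Insert 37: [47, 37, 19, 21]
Insert 31: [47, 37, 19, 21, 31]

Final heap: [47, 37, 19, 21, 31]


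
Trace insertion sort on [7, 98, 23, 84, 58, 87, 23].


Initial: [7, 98, 23, 84, 58, 87, 23]
Insert 98: [7, 98, 23, 84, 58, 87, 23]
Insert 23: [7, 23, 98, 84, 58, 87, 23]
Insert 84: [7, 23, 84, 98, 58, 87, 23]
Insert 58: [7, 23, 58, 84, 98, 87, 23]
Insert 87: [7, 23, 58, 84, 87, 98, 23]
Insert 23: [7, 23, 23, 58, 84, 87, 98]

Sorted: [7, 23, 23, 58, 84, 87, 98]


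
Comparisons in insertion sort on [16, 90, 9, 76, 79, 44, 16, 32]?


Algorithm: insertion sort
Input: [16, 90, 9, 76, 79, 44, 16, 32]
Sorted: [9, 16, 16, 32, 44, 76, 79, 90]

21


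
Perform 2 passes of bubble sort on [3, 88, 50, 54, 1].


Initial: [3, 88, 50, 54, 1]
Pass 1: [3, 50, 54, 1, 88] (3 swaps)
Pass 2: [3, 50, 1, 54, 88] (1 swaps)

After 2 passes: [3, 50, 1, 54, 88]


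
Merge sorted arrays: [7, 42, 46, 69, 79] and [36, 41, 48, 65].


Take 7 from A
Take 36 from B
Take 41 from B
Take 42 from A
Take 46 from A
Take 48 from B
Take 65 from B

Merged: [7, 36, 41, 42, 46, 48, 65, 69, 79]


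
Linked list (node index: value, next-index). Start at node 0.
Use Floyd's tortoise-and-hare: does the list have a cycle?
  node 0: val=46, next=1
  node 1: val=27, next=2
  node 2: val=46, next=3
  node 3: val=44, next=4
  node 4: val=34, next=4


Floyd's tortoise (slow, +1) and hare (fast, +2):
  init: slow=0, fast=0
  step 1: slow=1, fast=2
  step 2: slow=2, fast=4
  step 3: slow=3, fast=4
  step 4: slow=4, fast=4
  slow == fast at node 4: cycle detected

Cycle: yes


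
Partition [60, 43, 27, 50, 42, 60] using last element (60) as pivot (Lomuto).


Pivot: 60
  60 <= 60: advance i (no swap)
  43 <= 60: advance i (no swap)
  27 <= 60: advance i (no swap)
  50 <= 60: advance i (no swap)
  42 <= 60: advance i (no swap)
Place pivot at 5: [60, 43, 27, 50, 42, 60]

Partitioned: [60, 43, 27, 50, 42, 60]


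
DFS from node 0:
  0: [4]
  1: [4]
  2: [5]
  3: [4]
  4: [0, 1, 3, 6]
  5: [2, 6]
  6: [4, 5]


Visit 0, push [4]
Visit 4, push [6, 3, 1]
Visit 1, push []
Visit 3, push []
Visit 6, push [5]
Visit 5, push [2]
Visit 2, push []

DFS order: [0, 4, 1, 3, 6, 5, 2]


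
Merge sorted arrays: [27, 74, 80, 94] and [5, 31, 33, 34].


Take 5 from B
Take 27 from A
Take 31 from B
Take 33 from B
Take 34 from B

Merged: [5, 27, 31, 33, 34, 74, 80, 94]


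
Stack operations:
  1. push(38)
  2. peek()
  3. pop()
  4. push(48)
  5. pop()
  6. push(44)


push(38) -> [38]
peek()->38
pop()->38, []
push(48) -> [48]
pop()->48, []
push(44) -> [44]

Final stack: [44]


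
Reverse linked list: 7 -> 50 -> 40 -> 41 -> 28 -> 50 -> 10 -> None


Step 1: curr=7, set curr.next=prev(None) | reversed so far: 7
Step 2: curr=50, set curr.next=prev(7) | reversed so far: 50 -> 7
Step 3: curr=40, set curr.next=prev(50) | reversed so far: 40 -> 50 -> 7
Step 4: curr=41, set curr.next=prev(40) | reversed so far: 41 -> 40 -> 50 -> 7
Step 5: curr=28, set curr.next=prev(41) | reversed so far: 28 -> 41 -> 40 -> 50 -> 7
Step 6: curr=50, set curr.next=prev(28) | reversed so far: 50 -> 28 -> 41 -> 40 -> 50 -> 7
Step 7: curr=10, set curr.next=prev(50) | reversed so far: 10 -> 50 -> 28 -> 41 -> 40 -> 50 -> 7

10 -> 50 -> 28 -> 41 -> 40 -> 50 -> 7 -> None


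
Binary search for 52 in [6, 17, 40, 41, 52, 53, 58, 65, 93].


Step 1: lo=0, hi=8, mid=4, val=52

Found at index 4


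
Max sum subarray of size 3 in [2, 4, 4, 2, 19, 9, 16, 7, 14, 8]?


[0:3]: 10
[1:4]: 10
[2:5]: 25
[3:6]: 30
[4:7]: 44
[5:8]: 32
[6:9]: 37
[7:10]: 29

Max: 44 at [4:7]


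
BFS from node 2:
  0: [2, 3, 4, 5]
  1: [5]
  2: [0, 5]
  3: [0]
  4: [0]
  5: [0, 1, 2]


Visit 2, enqueue [0, 5]
Visit 0, enqueue [3, 4]
Visit 5, enqueue [1]
Visit 3, enqueue []
Visit 4, enqueue []
Visit 1, enqueue []

BFS order: [2, 0, 5, 3, 4, 1]


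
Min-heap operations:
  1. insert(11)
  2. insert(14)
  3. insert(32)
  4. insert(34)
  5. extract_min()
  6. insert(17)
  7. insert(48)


insert(11) -> [11]
insert(14) -> [11, 14]
insert(32) -> [11, 14, 32]
insert(34) -> [11, 14, 32, 34]
extract_min()->11, [14, 34, 32]
insert(17) -> [14, 17, 32, 34]
insert(48) -> [14, 17, 32, 34, 48]

Final heap: [14, 17, 32, 34, 48]


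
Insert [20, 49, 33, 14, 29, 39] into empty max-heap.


Insert 20: [20]
Insert 49: [49, 20]
Insert 33: [49, 20, 33]
Insert 14: [49, 20, 33, 14]
Insert 29: [49, 29, 33, 14, 20]
Insert 39: [49, 29, 39, 14, 20, 33]

Final heap: [49, 29, 39, 14, 20, 33]


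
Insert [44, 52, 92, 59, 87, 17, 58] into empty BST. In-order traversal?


Insert 44: root
Insert 52: R from 44
Insert 92: R from 44 -> R from 52
Insert 59: R from 44 -> R from 52 -> L from 92
Insert 87: R from 44 -> R from 52 -> L from 92 -> R from 59
Insert 17: L from 44
Insert 58: R from 44 -> R from 52 -> L from 92 -> L from 59

In-order: [17, 44, 52, 58, 59, 87, 92]
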